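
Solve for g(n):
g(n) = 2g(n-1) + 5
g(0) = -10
First-order linear non-homogeneous.
Homogeneous solution: g_h(n) = A·(2)^n.
Try constant particular solution g_p = K: K = 2K + 5 ⇒ K = -5.
General: g(n) = A·(2)^n - 5.
Apply g(0) = -10: A - 5 = -10 ⇒ A = -5.
So g(n) = - 5 \cdot 2^{n} - 5.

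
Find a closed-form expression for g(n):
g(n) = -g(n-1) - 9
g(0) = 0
First-order linear non-homogeneous.
Homogeneous solution: g_h(n) = A·(-1)^n.
Try constant particular solution g_p = K: K = -K - 9 ⇒ K = - \frac{9}{2}.
General: g(n) = A·(-1)^n - \frac{9}{2}.
Apply g(0) = 0: A - \frac{9}{2} = 0 ⇒ A = \frac{9}{2}.
So g(n) = \frac{9 \left(-1\right)^{n}}{2} - \frac{9}{2}.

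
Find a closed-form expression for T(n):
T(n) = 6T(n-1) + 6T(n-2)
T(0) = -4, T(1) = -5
Characteristic equation: x² - 6x - 6 = 0.
Discriminant Δ = (6)² + 4·(6) = 60.
Roots r₁,₂ = (6 ± √60)/2, so r₁ = 3 + \sqrt{15}, r₂ = 3 - \sqrt{15}.
General solution: T(n) = A·r₁^n + B·r₂^n.
From the initial conditions, A + B = -4 and r₁A + r₂B = -5.
Since r₁ - r₂ = √60: A = (-5 - (-4)r₂)/√60 = -2 + \frac{7 \sqrt{15}}{30}, and B = -4 - A = -2 - \frac{7 \sqrt{15}}{30}.
So T(n) = \left(-2 + \frac{7 \sqrt{15}}{30}\right)\left(3 + \sqrt{15}\right)^n + \left(-2 - \frac{7 \sqrt{15}}{30}\right)\left(3 - \sqrt{15}\right)^n.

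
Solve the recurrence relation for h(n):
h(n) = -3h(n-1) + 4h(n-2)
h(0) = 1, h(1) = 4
Characteristic equation: x² + 3x - 4 = 0, which factors as (x - (1))(x - (-4)) = 0.
Roots r₁ = 1, r₂ = -4 (distinct).
General solution: h(n) = A·(1)^n + B·(-4)^n.
From h(0) = 1: A + B = 1.
From h(1) = 4: A - 4B = 4.
Solving: A = \frac{8}{5}, B = - \frac{3}{5}.
So h(n) = \frac{8}{5} - \frac{3 \left(-4\right)^{n}}{5}.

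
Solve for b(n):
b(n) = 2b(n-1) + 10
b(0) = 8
First-order linear non-homogeneous.
Homogeneous solution: b_h(n) = A·(2)^n.
Try constant particular solution b_p = K: K = 2K + 10 ⇒ K = -10.
General: b(n) = A·(2)^n - 10.
Apply b(0) = 8: A - 10 = 8 ⇒ A = 18.
So b(n) = 18 \cdot 2^{n} - 10.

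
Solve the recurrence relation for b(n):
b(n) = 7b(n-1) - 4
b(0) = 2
First-order linear non-homogeneous.
Homogeneous solution: b_h(n) = A·(7)^n.
Try constant particular solution b_p = K: K = 7K - 4 ⇒ K = \frac{2}{3}.
General: b(n) = A·(7)^n + \frac{2}{3}.
Apply b(0) = 2: A + \frac{2}{3} = 2 ⇒ A = \frac{4}{3}.
So b(n) = \frac{4 \cdot 7^{n}}{3} + \frac{2}{3}.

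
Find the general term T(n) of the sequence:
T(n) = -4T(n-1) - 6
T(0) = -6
First-order linear non-homogeneous.
Homogeneous solution: T_h(n) = A·(-4)^n.
Try constant particular solution T_p = K: K = -4K - 6 ⇒ K = - \frac{6}{5}.
General: T(n) = A·(-4)^n - \frac{6}{5}.
Apply T(0) = -6: A - \frac{6}{5} = -6 ⇒ A = - \frac{24}{5}.
So T(n) = - \frac{24 \left(-4\right)^{n}}{5} - \frac{6}{5}.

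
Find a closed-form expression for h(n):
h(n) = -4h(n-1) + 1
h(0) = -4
First-order linear non-homogeneous.
Homogeneous solution: h_h(n) = A·(-4)^n.
Try constant particular solution h_p = K: K = -4K + 1 ⇒ K = \frac{1}{5}.
General: h(n) = A·(-4)^n + \frac{1}{5}.
Apply h(0) = -4: A + \frac{1}{5} = -4 ⇒ A = - \frac{21}{5}.
So h(n) = \frac{1}{5} - \frac{21 \left(-4\right)^{n}}{5}.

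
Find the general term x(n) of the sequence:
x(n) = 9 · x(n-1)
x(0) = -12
Pure geometric recurrence with ratio 9.
By induction x(n) = x(0) · (9)^n = - 12 \cdot 9^{n}.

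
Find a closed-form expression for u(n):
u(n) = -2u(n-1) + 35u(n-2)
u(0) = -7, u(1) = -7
Characteristic equation: x² + 2x - 35 = 0, which factors as (x - (-7))(x - (5)) = 0.
Roots r₁ = -7, r₂ = 5 (distinct).
General solution: u(n) = A·(-7)^n + B·(5)^n.
From u(0) = -7: A + B = -7.
From u(1) = -7: -7A + 5B = -7.
Solving: A = - \frac{7}{3}, B = - \frac{14}{3}.
So u(n) = - \frac{7 \left(-7\right)^{n}}{3} - \frac{14 \cdot 5^{n}}{3}.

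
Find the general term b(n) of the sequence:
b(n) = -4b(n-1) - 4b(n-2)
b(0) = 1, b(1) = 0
Characteristic equation: x² + 4x + 4 = 0, which is (x - (-2))².
Repeated root r = -2.
General solution: b(n) = (A + Bn)·(-2)^n.
From b(0) = 1: A = 1.
From b(1) = 0: (A + B)·(-2) = 0 ⇒ B = -1.
So b(n) = \left(1 - n\right) \cdot (-2)^n.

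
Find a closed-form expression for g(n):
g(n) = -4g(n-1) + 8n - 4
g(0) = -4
First-order linear with linear forcing.
Homogeneous solution: g_h(n) = A·(-4)^n.
Try particular g_p(n) = pn + q. Substituting:
  pn + q = -4(p(n-1) + q) + 8n - 4.
Matching the n-coefficient: p = -4p + 8 ⇒ p = \frac{8}{5}.
Matching constants: q = 4p - 4q - 4 ⇒ q = \frac{12}{25}.
General: g(n) = A·(-4)^n + \frac{8 n}{5} + \frac{12}{25}.
Apply g(0) = -4: A + \frac{12}{25} = -4 ⇒ A = - \frac{112}{25}.
So g(n) = - \frac{112 \left(-4\right)^{n}}{25} + \frac{8 n}{5} + \frac{12}{25}.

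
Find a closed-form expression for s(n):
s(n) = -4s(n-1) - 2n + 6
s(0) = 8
First-order linear with linear forcing.
Homogeneous solution: s_h(n) = A·(-4)^n.
Try particular s_p(n) = pn + q. Substituting:
  pn + q = -4(p(n-1) + q) - 2n + 6.
Matching the n-coefficient: p = -4p - 2 ⇒ p = - \frac{2}{5}.
Matching constants: q = 4p - 4q + 6 ⇒ q = \frac{22}{25}.
General: s(n) = A·(-4)^n - \frac{2 n}{5} + \frac{22}{25}.
Apply s(0) = 8: A + \frac{22}{25} = 8 ⇒ A = \frac{178}{25}.
So s(n) = \frac{178 \left(-4\right)^{n}}{25} - \frac{2 n}{5} + \frac{22}{25}.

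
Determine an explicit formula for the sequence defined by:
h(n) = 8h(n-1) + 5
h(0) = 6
First-order linear non-homogeneous.
Homogeneous solution: h_h(n) = A·(8)^n.
Try constant particular solution h_p = K: K = 8K + 5 ⇒ K = - \frac{5}{7}.
General: h(n) = A·(8)^n - \frac{5}{7}.
Apply h(0) = 6: A - \frac{5}{7} = 6 ⇒ A = \frac{47}{7}.
So h(n) = \frac{47 \cdot 8^{n}}{7} - \frac{5}{7}.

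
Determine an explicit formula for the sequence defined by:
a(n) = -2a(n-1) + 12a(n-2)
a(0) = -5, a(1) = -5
Characteristic equation: x² + 2x - 12 = 0.
Discriminant Δ = (-2)² + 4·(12) = 52.
Roots r₁,₂ = (-2 ± √52)/2, so r₁ = -1 + \sqrt{13}, r₂ = - \sqrt{13} - 1.
General solution: a(n) = A·r₁^n + B·r₂^n.
From the initial conditions, A + B = -5 and r₁A + r₂B = -5.
Since r₁ - r₂ = √52: A = (-5 - (-5)r₂)/√52 = - \frac{5}{2} - \frac{5 \sqrt{13}}{13}, and B = -5 - A = - \frac{5}{2} + \frac{5 \sqrt{13}}{13}.
So a(n) = \left(- \frac{5}{2} - \frac{5 \sqrt{13}}{13}\right)\left(-1 + \sqrt{13}\right)^n + \left(- \frac{5}{2} + \frac{5 \sqrt{13}}{13}\right)\left(- \sqrt{13} - 1\right)^n.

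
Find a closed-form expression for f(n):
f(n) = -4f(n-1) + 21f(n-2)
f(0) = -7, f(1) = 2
Characteristic equation: x² + 4x - 21 = 0, which factors as (x - (3))(x - (-7)) = 0.
Roots r₁ = 3, r₂ = -7 (distinct).
General solution: f(n) = A·(3)^n + B·(-7)^n.
From f(0) = -7: A + B = -7.
From f(1) = 2: 3A - 7B = 2.
Solving: A = - \frac{47}{10}, B = - \frac{23}{10}.
So f(n) = - \frac{23 \left(-7\right)^{n}}{10} - \frac{47 \cdot 3^{n}}{10}.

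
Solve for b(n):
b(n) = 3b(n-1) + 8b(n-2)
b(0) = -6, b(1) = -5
Characteristic equation: x² - 3x - 8 = 0.
Discriminant Δ = (3)² + 4·(8) = 41.
Roots r₁,₂ = (3 ± √41)/2, so r₁ = \frac{3}{2} + \frac{\sqrt{41}}{2}, r₂ = \frac{3}{2} - \frac{\sqrt{41}}{2}.
General solution: b(n) = A·r₁^n + B·r₂^n.
From the initial conditions, A + B = -6 and r₁A + r₂B = -5.
Since r₁ - r₂ = √41: A = (-5 - (-6)r₂)/√41 = -3 + \frac{4 \sqrt{41}}{41}, and B = -6 - A = -3 - \frac{4 \sqrt{41}}{41}.
So b(n) = \left(-3 + \frac{4 \sqrt{41}}{41}\right)\left(\frac{3}{2} + \frac{\sqrt{41}}{2}\right)^n + \left(-3 - \frac{4 \sqrt{41}}{41}\right)\left(\frac{3}{2} - \frac{\sqrt{41}}{2}\right)^n.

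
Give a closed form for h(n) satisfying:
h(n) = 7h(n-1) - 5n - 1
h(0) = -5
First-order linear with linear forcing.
Homogeneous solution: h_h(n) = A·(7)^n.
Try particular h_p(n) = pn + q. Substituting:
  pn + q = 7(p(n-1) + q) - 5n - 1.
Matching the n-coefficient: p = 7p - 5 ⇒ p = \frac{5}{6}.
Matching constants: q = -7p + 7q - 1 ⇒ q = \frac{41}{36}.
General: h(n) = A·(7)^n + \frac{5 n}{6} + \frac{41}{36}.
Apply h(0) = -5: A + \frac{41}{36} = -5 ⇒ A = - \frac{221}{36}.
So h(n) = - \frac{221 \cdot 7^{n}}{36} + \frac{5 n}{6} + \frac{41}{36}.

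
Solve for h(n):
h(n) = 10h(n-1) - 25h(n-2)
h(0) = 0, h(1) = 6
Characteristic equation: x² - 10x + 25 = 0, which is (x - (5))².
Repeated root r = 5.
General solution: h(n) = (A + Bn)·(5)^n.
From h(0) = 0: A = 0.
From h(1) = 6: (A + B)·(5) = 6 ⇒ B = \frac{6}{5}.
So h(n) = \left(\frac{6 n}{5}\right) \cdot (5)^n.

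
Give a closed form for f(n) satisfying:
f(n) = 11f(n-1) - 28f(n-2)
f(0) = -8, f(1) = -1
Characteristic equation: x² - 11x + 28 = 0, which factors as (x - (7))(x - (4)) = 0.
Roots r₁ = 7, r₂ = 4 (distinct).
General solution: f(n) = A·(7)^n + B·(4)^n.
From f(0) = -8: A + B = -8.
From f(1) = -1: 7A + 4B = -1.
Solving: A = \frac{31}{3}, B = - \frac{55}{3}.
So f(n) = - \frac{55 \cdot 4^{n}}{3} + \frac{31 \cdot 7^{n}}{3}.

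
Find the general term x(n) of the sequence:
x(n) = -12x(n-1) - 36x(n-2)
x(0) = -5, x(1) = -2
Characteristic equation: x² + 12x + 36 = 0, which is (x - (-6))².
Repeated root r = -6.
General solution: x(n) = (A + Bn)·(-6)^n.
From x(0) = -5: A = -5.
From x(1) = -2: (A + B)·(-6) = -2 ⇒ B = \frac{16}{3}.
So x(n) = \left(\frac{16 n}{3} - 5\right) \cdot (-6)^n.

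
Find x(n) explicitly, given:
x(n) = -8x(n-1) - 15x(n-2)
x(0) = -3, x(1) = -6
Characteristic equation: x² + 8x + 15 = 0, which factors as (x - (-3))(x - (-5)) = 0.
Roots r₁ = -3, r₂ = -5 (distinct).
General solution: x(n) = A·(-3)^n + B·(-5)^n.
From x(0) = -3: A + B = -3.
From x(1) = -6: -3A - 5B = -6.
Solving: A = - \frac{21}{2}, B = \frac{15}{2}.
So x(n) = - \frac{21 \left(-3\right)^{n}}{2} + \frac{15 \left(-5\right)^{n}}{2}.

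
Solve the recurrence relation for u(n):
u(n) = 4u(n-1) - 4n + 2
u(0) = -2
First-order linear with linear forcing.
Homogeneous solution: u_h(n) = A·(4)^n.
Try particular u_p(n) = pn + q. Substituting:
  pn + q = 4(p(n-1) + q) - 4n + 2.
Matching the n-coefficient: p = 4p - 4 ⇒ p = \frac{4}{3}.
Matching constants: q = -4p + 4q + 2 ⇒ q = \frac{10}{9}.
General: u(n) = A·(4)^n + \frac{4 n}{3} + \frac{10}{9}.
Apply u(0) = -2: A + \frac{10}{9} = -2 ⇒ A = - \frac{28}{9}.
So u(n) = - \frac{28 \cdot 4^{n}}{9} + \frac{4 n}{3} + \frac{10}{9}.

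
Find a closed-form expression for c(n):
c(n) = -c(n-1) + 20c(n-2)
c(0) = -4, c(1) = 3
Characteristic equation: x² + x - 20 = 0, which factors as (x - (4))(x - (-5)) = 0.
Roots r₁ = 4, r₂ = -5 (distinct).
General solution: c(n) = A·(4)^n + B·(-5)^n.
From c(0) = -4: A + B = -4.
From c(1) = 3: 4A - 5B = 3.
Solving: A = - \frac{17}{9}, B = - \frac{19}{9}.
So c(n) = - \frac{19 \left(-5\right)^{n}}{9} - \frac{17 \cdot 4^{n}}{9}.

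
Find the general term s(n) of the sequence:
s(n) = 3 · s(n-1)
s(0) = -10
Pure geometric recurrence with ratio 3.
By induction s(n) = s(0) · (3)^n = - 10 \cdot 3^{n}.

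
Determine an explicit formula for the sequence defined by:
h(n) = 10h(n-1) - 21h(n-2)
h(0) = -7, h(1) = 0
Characteristic equation: x² - 10x + 21 = 0, which factors as (x - (7))(x - (3)) = 0.
Roots r₁ = 7, r₂ = 3 (distinct).
General solution: h(n) = A·(7)^n + B·(3)^n.
From h(0) = -7: A + B = -7.
From h(1) = 0: 7A + 3B = 0.
Solving: A = \frac{21}{4}, B = - \frac{49}{4}.
So h(n) = - \frac{49 \cdot 3^{n}}{4} + \frac{21 \cdot 7^{n}}{4}.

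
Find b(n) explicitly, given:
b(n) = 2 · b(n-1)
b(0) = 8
Pure geometric recurrence with ratio 2.
By induction b(n) = b(0) · (2)^n = 8 \cdot 2^{n}.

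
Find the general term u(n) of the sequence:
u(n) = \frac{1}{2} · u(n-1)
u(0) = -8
Pure geometric recurrence with ratio \frac{1}{2}.
By induction u(n) = u(0) · (\frac{1}{2})^n = - 8 \cdot 2^{- n}.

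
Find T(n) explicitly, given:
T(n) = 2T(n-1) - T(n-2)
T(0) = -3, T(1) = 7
Characteristic equation: x² - 2x + 1 = 0, which is (x - (1))².
Repeated root r = 1.
General solution: T(n) = (A + Bn)·(1)^n.
From T(0) = -3: A = -3.
From T(1) = 7: (A + B)·(1) = 7 ⇒ B = 10.
So T(n) = \left(10 n - 3\right) \cdot (1)^n.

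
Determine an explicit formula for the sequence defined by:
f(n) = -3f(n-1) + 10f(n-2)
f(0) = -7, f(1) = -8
Characteristic equation: x² + 3x - 10 = 0, which factors as (x - (-5))(x - (2)) = 0.
Roots r₁ = -5, r₂ = 2 (distinct).
General solution: f(n) = A·(-5)^n + B·(2)^n.
From f(0) = -7: A + B = -7.
From f(1) = -8: -5A + 2B = -8.
Solving: A = - \frac{6}{7}, B = - \frac{43}{7}.
So f(n) = - \frac{6 \left(-5\right)^{n}}{7} - \frac{43 \cdot 2^{n}}{7}.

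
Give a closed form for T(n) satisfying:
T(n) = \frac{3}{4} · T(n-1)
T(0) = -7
Pure geometric recurrence with ratio \frac{3}{4}.
By induction T(n) = T(0) · (\frac{3}{4})^n = - 7 \left(\frac{3}{4}\right)^{n}.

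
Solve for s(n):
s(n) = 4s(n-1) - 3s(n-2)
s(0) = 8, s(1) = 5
Characteristic equation: x² - 4x + 3 = 0, which factors as (x - (1))(x - (3)) = 0.
Roots r₁ = 1, r₂ = 3 (distinct).
General solution: s(n) = A·(1)^n + B·(3)^n.
From s(0) = 8: A + B = 8.
From s(1) = 5: A + 3B = 5.
Solving: A = \frac{19}{2}, B = - \frac{3}{2}.
So s(n) = \frac{19}{2} - \frac{3 \cdot 3^{n}}{2}.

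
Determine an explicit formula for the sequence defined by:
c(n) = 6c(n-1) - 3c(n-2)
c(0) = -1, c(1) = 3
Characteristic equation: x² - 6x + 3 = 0.
Discriminant Δ = (6)² + 4·(-3) = 24.
Roots r₁,₂ = (6 ± √24)/2, so r₁ = \sqrt{6} + 3, r₂ = 3 - \sqrt{6}.
General solution: c(n) = A·r₁^n + B·r₂^n.
From the initial conditions, A + B = -1 and r₁A + r₂B = 3.
Since r₁ - r₂ = √24: A = (3 - (-1)r₂)/√24 = - \frac{1}{2} + \frac{\sqrt{6}}{2}, and B = -1 - A = - \frac{\sqrt{6}}{2} - \frac{1}{2}.
So c(n) = \left(- \frac{1}{2} + \frac{\sqrt{6}}{2}\right)\left(\sqrt{6} + 3\right)^n + \left(- \frac{\sqrt{6}}{2} - \frac{1}{2}\right)\left(3 - \sqrt{6}\right)^n.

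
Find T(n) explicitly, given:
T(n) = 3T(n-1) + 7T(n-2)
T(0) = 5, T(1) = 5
Characteristic equation: x² - 3x - 7 = 0.
Discriminant Δ = (3)² + 4·(7) = 37.
Roots r₁,₂ = (3 ± √37)/2, so r₁ = \frac{3}{2} + \frac{\sqrt{37}}{2}, r₂ = \frac{3}{2} - \frac{\sqrt{37}}{2}.
General solution: T(n) = A·r₁^n + B·r₂^n.
From the initial conditions, A + B = 5 and r₁A + r₂B = 5.
Since r₁ - r₂ = √37: A = (5 - (5)r₂)/√37 = \frac{5}{2} - \frac{5 \sqrt{37}}{74}, and B = 5 - A = \frac{5 \sqrt{37}}{74} + \frac{5}{2}.
So T(n) = \left(\frac{5}{2} - \frac{5 \sqrt{37}}{74}\right)\left(\frac{3}{2} + \frac{\sqrt{37}}{2}\right)^n + \left(\frac{5 \sqrt{37}}{74} + \frac{5}{2}\right)\left(\frac{3}{2} - \frac{\sqrt{37}}{2}\right)^n.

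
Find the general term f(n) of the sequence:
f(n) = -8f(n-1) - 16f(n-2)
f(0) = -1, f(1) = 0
Characteristic equation: x² + 8x + 16 = 0, which is (x - (-4))².
Repeated root r = -4.
General solution: f(n) = (A + Bn)·(-4)^n.
From f(0) = -1: A = -1.
From f(1) = 0: (A + B)·(-4) = 0 ⇒ B = 1.
So f(n) = \left(n - 1\right) \cdot (-4)^n.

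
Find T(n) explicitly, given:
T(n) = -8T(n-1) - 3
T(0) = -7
First-order linear non-homogeneous.
Homogeneous solution: T_h(n) = A·(-8)^n.
Try constant particular solution T_p = K: K = -8K - 3 ⇒ K = - \frac{1}{3}.
General: T(n) = A·(-8)^n - \frac{1}{3}.
Apply T(0) = -7: A - \frac{1}{3} = -7 ⇒ A = - \frac{20}{3}.
So T(n) = - \frac{20 \left(-8\right)^{n}}{3} - \frac{1}{3}.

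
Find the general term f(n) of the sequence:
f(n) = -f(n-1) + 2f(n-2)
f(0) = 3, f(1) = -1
Characteristic equation: x² + x - 2 = 0, which factors as (x - (1))(x - (-2)) = 0.
Roots r₁ = 1, r₂ = -2 (distinct).
General solution: f(n) = A·(1)^n + B·(-2)^n.
From f(0) = 3: A + B = 3.
From f(1) = -1: A - 2B = -1.
Solving: A = \frac{5}{3}, B = \frac{4}{3}.
So f(n) = \frac{4 \left(-2\right)^{n}}{3} + \frac{5}{3}.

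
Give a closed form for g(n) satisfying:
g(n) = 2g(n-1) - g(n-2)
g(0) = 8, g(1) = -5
Characteristic equation: x² - 2x + 1 = 0, which is (x - (1))².
Repeated root r = 1.
General solution: g(n) = (A + Bn)·(1)^n.
From g(0) = 8: A = 8.
From g(1) = -5: (A + B)·(1) = -5 ⇒ B = -13.
So g(n) = \left(8 - 13 n\right) \cdot (1)^n.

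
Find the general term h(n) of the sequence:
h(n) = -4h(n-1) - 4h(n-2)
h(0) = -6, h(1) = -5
Characteristic equation: x² + 4x + 4 = 0, which is (x - (-2))².
Repeated root r = -2.
General solution: h(n) = (A + Bn)·(-2)^n.
From h(0) = -6: A = -6.
From h(1) = -5: (A + B)·(-2) = -5 ⇒ B = \frac{17}{2}.
So h(n) = \left(\frac{17 n}{2} - 6\right) \cdot (-2)^n.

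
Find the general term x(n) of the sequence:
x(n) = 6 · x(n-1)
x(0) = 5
Pure geometric recurrence with ratio 6.
By induction x(n) = x(0) · (6)^n = 5 \cdot 6^{n}.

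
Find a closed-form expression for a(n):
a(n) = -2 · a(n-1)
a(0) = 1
Pure geometric recurrence with ratio -2.
By induction a(n) = a(0) · (-2)^n = \left(-2\right)^{n}.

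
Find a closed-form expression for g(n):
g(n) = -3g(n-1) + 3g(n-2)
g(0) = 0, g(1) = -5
Characteristic equation: x² + 3x - 3 = 0.
Discriminant Δ = (-3)² + 4·(3) = 21.
Roots r₁,₂ = (-3 ± √21)/2, so r₁ = - \frac{3}{2} + \frac{\sqrt{21}}{2}, r₂ = - \frac{\sqrt{21}}{2} - \frac{3}{2}.
General solution: g(n) = A·r₁^n + B·r₂^n.
From the initial conditions, A + B = 0 and r₁A + r₂B = -5.
Since r₁ - r₂ = √21: A = (-5 - (0)r₂)/√21 = - \frac{5 \sqrt{21}}{21}, and B = 0 - A = \frac{5 \sqrt{21}}{21}.
So g(n) = \left(- \frac{5 \sqrt{21}}{21}\right)\left(- \frac{3}{2} + \frac{\sqrt{21}}{2}\right)^n + \left(\frac{5 \sqrt{21}}{21}\right)\left(- \frac{\sqrt{21}}{2} - \frac{3}{2}\right)^n.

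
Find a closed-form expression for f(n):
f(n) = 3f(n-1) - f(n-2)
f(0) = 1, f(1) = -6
Characteristic equation: x² - 3x + 1 = 0.
Discriminant Δ = (3)² + 4·(-1) = 5.
Roots r₁,₂ = (3 ± √5)/2, so r₁ = \frac{\sqrt{5}}{2} + \frac{3}{2}, r₂ = \frac{3}{2} - \frac{\sqrt{5}}{2}.
General solution: f(n) = A·r₁^n + B·r₂^n.
From the initial conditions, A + B = 1 and r₁A + r₂B = -6.
Since r₁ - r₂ = √5: A = (-6 - (1)r₂)/√5 = \frac{1}{2} - \frac{3 \sqrt{5}}{2}, and B = 1 - A = \frac{1}{2} + \frac{3 \sqrt{5}}{2}.
So f(n) = \left(\frac{1}{2} - \frac{3 \sqrt{5}}{2}\right)\left(\frac{\sqrt{5}}{2} + \frac{3}{2}\right)^n + \left(\frac{1}{2} + \frac{3 \sqrt{5}}{2}\right)\left(\frac{3}{2} - \frac{\sqrt{5}}{2}\right)^n.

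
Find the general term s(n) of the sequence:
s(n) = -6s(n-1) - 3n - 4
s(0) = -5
First-order linear with linear forcing.
Homogeneous solution: s_h(n) = A·(-6)^n.
Try particular s_p(n) = pn + q. Substituting:
  pn + q = -6(p(n-1) + q) - 3n - 4.
Matching the n-coefficient: p = -6p - 3 ⇒ p = - \frac{3}{7}.
Matching constants: q = 6p - 6q - 4 ⇒ q = - \frac{46}{49}.
General: s(n) = A·(-6)^n - \frac{3 n}{7} - \frac{46}{49}.
Apply s(0) = -5: A - \frac{46}{49} = -5 ⇒ A = - \frac{199}{49}.
So s(n) = - \frac{199 \left(-6\right)^{n}}{49} - \frac{3 n}{7} - \frac{46}{49}.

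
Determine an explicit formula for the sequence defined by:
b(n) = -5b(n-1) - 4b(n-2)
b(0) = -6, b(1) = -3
Characteristic equation: x² + 5x + 4 = 0, which factors as (x - (-1))(x - (-4)) = 0.
Roots r₁ = -1, r₂ = -4 (distinct).
General solution: b(n) = A·(-1)^n + B·(-4)^n.
From b(0) = -6: A + B = -6.
From b(1) = -3: -A - 4B = -3.
Solving: A = -9, B = 3.
So b(n) = - 9 \left(-1\right)^{n} + 3 \left(-4\right)^{n}.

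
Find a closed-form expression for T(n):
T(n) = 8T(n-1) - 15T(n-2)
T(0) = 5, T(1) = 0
Characteristic equation: x² - 8x + 15 = 0, which factors as (x - (3))(x - (5)) = 0.
Roots r₁ = 3, r₂ = 5 (distinct).
General solution: T(n) = A·(3)^n + B·(5)^n.
From T(0) = 5: A + B = 5.
From T(1) = 0: 3A + 5B = 0.
Solving: A = \frac{25}{2}, B = - \frac{15}{2}.
So T(n) = \frac{25 \cdot 3^{n}}{2} - \frac{15 \cdot 5^{n}}{2}.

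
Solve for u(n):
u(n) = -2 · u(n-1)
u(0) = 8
Pure geometric recurrence with ratio -2.
By induction u(n) = u(0) · (-2)^n = 8 \left(-2\right)^{n}.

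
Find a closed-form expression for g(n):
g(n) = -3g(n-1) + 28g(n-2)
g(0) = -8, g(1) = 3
Characteristic equation: x² + 3x - 28 = 0, which factors as (x - (-7))(x - (4)) = 0.
Roots r₁ = -7, r₂ = 4 (distinct).
General solution: g(n) = A·(-7)^n + B·(4)^n.
From g(0) = -8: A + B = -8.
From g(1) = 3: -7A + 4B = 3.
Solving: A = - \frac{35}{11}, B = - \frac{53}{11}.
So g(n) = - \frac{35 \left(-7\right)^{n}}{11} - \frac{53 \cdot 4^{n}}{11}.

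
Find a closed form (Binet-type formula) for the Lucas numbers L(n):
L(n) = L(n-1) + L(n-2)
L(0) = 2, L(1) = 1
This is the Lucas sequence.
Characteristic equation: x² - x - 1 = 0; roots r₁ = \frac{1}{2} + \frac{\sqrt{5}}{2}, r₂ = \frac{1}{2} - \frac{\sqrt{5}}{2}.
General: L(n) = A·r₁^n + B·r₂^n. Solving with L(0)=2, L(1)=1 gives A = 1, B = 1.
So L(n) = 2^{- n} \left(\left(1 - \sqrt{5}\right)^{n} + \left(1 + \sqrt{5}\right)^{n}\right).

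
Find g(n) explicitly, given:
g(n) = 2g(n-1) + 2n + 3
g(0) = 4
First-order linear with linear forcing.
Homogeneous solution: g_h(n) = A·(2)^n.
Try particular g_p(n) = pn + q. Substituting:
  pn + q = 2(p(n-1) + q) + 2n + 3.
Matching the n-coefficient: p = 2p + 2 ⇒ p = -2.
Matching constants: q = -2p + 2q + 3 ⇒ q = -7.
General: g(n) = A·(2)^n - 2 n - 7.
Apply g(0) = 4: A - 7 = 4 ⇒ A = 11.
So g(n) = 11 \cdot 2^{n} - 2 n - 7.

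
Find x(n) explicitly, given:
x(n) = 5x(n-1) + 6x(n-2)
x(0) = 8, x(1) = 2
Characteristic equation: x² - 5x - 6 = 0, which factors as (x - (-1))(x - (6)) = 0.
Roots r₁ = -1, r₂ = 6 (distinct).
General solution: x(n) = A·(-1)^n + B·(6)^n.
From x(0) = 8: A + B = 8.
From x(1) = 2: -A + 6B = 2.
Solving: A = \frac{46}{7}, B = \frac{10}{7}.
So x(n) = \frac{46 \left(-1\right)^{n}}{7} + \frac{10 \cdot 6^{n}}{7}.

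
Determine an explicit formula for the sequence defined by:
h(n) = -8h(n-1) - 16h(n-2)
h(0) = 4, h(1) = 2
Characteristic equation: x² + 8x + 16 = 0, which is (x - (-4))².
Repeated root r = -4.
General solution: h(n) = (A + Bn)·(-4)^n.
From h(0) = 4: A = 4.
From h(1) = 2: (A + B)·(-4) = 2 ⇒ B = - \frac{9}{2}.
So h(n) = \left(4 - \frac{9 n}{2}\right) \cdot (-4)^n.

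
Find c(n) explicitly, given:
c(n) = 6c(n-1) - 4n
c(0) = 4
First-order linear with linear forcing.
Homogeneous solution: c_h(n) = A·(6)^n.
Try particular c_p(n) = pn + q. Substituting:
  pn + q = 6(p(n-1) + q) - 4n.
Matching the n-coefficient: p = 6p - 4 ⇒ p = \frac{4}{5}.
Matching constants: q = -6p + 6q ⇒ q = \frac{24}{25}.
General: c(n) = A·(6)^n + \frac{4 n}{5} + \frac{24}{25}.
Apply c(0) = 4: A + \frac{24}{25} = 4 ⇒ A = \frac{76}{25}.
So c(n) = \frac{76 \cdot 6^{n}}{25} + \frac{4 n}{5} + \frac{24}{25}.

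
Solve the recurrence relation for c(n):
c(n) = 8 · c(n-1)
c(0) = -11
Pure geometric recurrence with ratio 8.
By induction c(n) = c(0) · (8)^n = - 11 \cdot 8^{n}.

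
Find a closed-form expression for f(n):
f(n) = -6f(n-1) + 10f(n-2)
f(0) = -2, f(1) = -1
Characteristic equation: x² + 6x - 10 = 0.
Discriminant Δ = (-6)² + 4·(10) = 76.
Roots r₁,₂ = (-6 ± √76)/2, so r₁ = -3 + \sqrt{19}, r₂ = - \sqrt{19} - 3.
General solution: f(n) = A·r₁^n + B·r₂^n.
From the initial conditions, A + B = -2 and r₁A + r₂B = -1.
Since r₁ - r₂ = √76: A = (-1 - (-2)r₂)/√76 = -1 - \frac{7 \sqrt{19}}{38}, and B = -2 - A = -1 + \frac{7 \sqrt{19}}{38}.
So f(n) = \left(-1 - \frac{7 \sqrt{19}}{38}\right)\left(-3 + \sqrt{19}\right)^n + \left(-1 + \frac{7 \sqrt{19}}{38}\right)\left(- \sqrt{19} - 3\right)^n.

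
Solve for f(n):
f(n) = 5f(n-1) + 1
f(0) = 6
First-order linear non-homogeneous.
Homogeneous solution: f_h(n) = A·(5)^n.
Try constant particular solution f_p = K: K = 5K + 1 ⇒ K = - \frac{1}{4}.
General: f(n) = A·(5)^n - \frac{1}{4}.
Apply f(0) = 6: A - \frac{1}{4} = 6 ⇒ A = \frac{25}{4}.
So f(n) = \frac{25 \cdot 5^{n}}{4} - \frac{1}{4}.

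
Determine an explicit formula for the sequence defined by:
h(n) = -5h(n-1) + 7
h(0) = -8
First-order linear non-homogeneous.
Homogeneous solution: h_h(n) = A·(-5)^n.
Try constant particular solution h_p = K: K = -5K + 7 ⇒ K = \frac{7}{6}.
General: h(n) = A·(-5)^n + \frac{7}{6}.
Apply h(0) = -8: A + \frac{7}{6} = -8 ⇒ A = - \frac{55}{6}.
So h(n) = \frac{7}{6} - \frac{55 \left(-5\right)^{n}}{6}.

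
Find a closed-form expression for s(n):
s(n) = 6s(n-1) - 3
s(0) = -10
First-order linear non-homogeneous.
Homogeneous solution: s_h(n) = A·(6)^n.
Try constant particular solution s_p = K: K = 6K - 3 ⇒ K = \frac{3}{5}.
General: s(n) = A·(6)^n + \frac{3}{5}.
Apply s(0) = -10: A + \frac{3}{5} = -10 ⇒ A = - \frac{53}{5}.
So s(n) = \frac{3}{5} - \frac{53 \cdot 6^{n}}{5}.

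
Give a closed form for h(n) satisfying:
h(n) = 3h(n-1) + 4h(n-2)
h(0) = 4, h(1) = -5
Characteristic equation: x² - 3x - 4 = 0, which factors as (x - (-1))(x - (4)) = 0.
Roots r₁ = -1, r₂ = 4 (distinct).
General solution: h(n) = A·(-1)^n + B·(4)^n.
From h(0) = 4: A + B = 4.
From h(1) = -5: -A + 4B = -5.
Solving: A = \frac{21}{5}, B = - \frac{1}{5}.
So h(n) = \frac{21 \left(-1\right)^{n}}{5} - \frac{4^{n}}{5}.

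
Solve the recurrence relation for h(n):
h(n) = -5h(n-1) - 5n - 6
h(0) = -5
First-order linear with linear forcing.
Homogeneous solution: h_h(n) = A·(-5)^n.
Try particular h_p(n) = pn + q. Substituting:
  pn + q = -5(p(n-1) + q) - 5n - 6.
Matching the n-coefficient: p = -5p - 5 ⇒ p = - \frac{5}{6}.
Matching constants: q = 5p - 5q - 6 ⇒ q = - \frac{61}{36}.
General: h(n) = A·(-5)^n - \frac{5 n}{6} - \frac{61}{36}.
Apply h(0) = -5: A - \frac{61}{36} = -5 ⇒ A = - \frac{119}{36}.
So h(n) = - \frac{119 \left(-5\right)^{n}}{36} - \frac{5 n}{6} - \frac{61}{36}.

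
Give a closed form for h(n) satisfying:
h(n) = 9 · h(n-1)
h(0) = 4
Pure geometric recurrence with ratio 9.
By induction h(n) = h(0) · (9)^n = 4 \cdot 9^{n}.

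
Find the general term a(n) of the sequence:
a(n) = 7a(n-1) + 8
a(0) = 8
First-order linear non-homogeneous.
Homogeneous solution: a_h(n) = A·(7)^n.
Try constant particular solution a_p = K: K = 7K + 8 ⇒ K = - \frac{4}{3}.
General: a(n) = A·(7)^n - \frac{4}{3}.
Apply a(0) = 8: A - \frac{4}{3} = 8 ⇒ A = \frac{28}{3}.
So a(n) = \frac{28 \cdot 7^{n}}{3} - \frac{4}{3}.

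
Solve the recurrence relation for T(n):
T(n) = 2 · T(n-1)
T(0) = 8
Pure geometric recurrence with ratio 2.
By induction T(n) = T(0) · (2)^n = 8 \cdot 2^{n}.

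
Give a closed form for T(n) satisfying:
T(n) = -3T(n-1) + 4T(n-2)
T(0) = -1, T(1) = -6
Characteristic equation: x² + 3x - 4 = 0, which factors as (x - (-4))(x - (1)) = 0.
Roots r₁ = -4, r₂ = 1 (distinct).
General solution: T(n) = A·(-4)^n + B·(1)^n.
From T(0) = -1: A + B = -1.
From T(1) = -6: -4A + B = -6.
Solving: A = 1, B = -2.
So T(n) = \left(-4\right)^{n} - 2.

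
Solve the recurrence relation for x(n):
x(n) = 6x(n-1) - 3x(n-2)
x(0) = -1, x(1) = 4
Characteristic equation: x² - 6x + 3 = 0.
Discriminant Δ = (6)² + 4·(-3) = 24.
Roots r₁,₂ = (6 ± √24)/2, so r₁ = \sqrt{6} + 3, r₂ = 3 - \sqrt{6}.
General solution: x(n) = A·r₁^n + B·r₂^n.
From the initial conditions, A + B = -1 and r₁A + r₂B = 4.
Since r₁ - r₂ = √24: A = (4 - (-1)r₂)/√24 = - \frac{1}{2} + \frac{7 \sqrt{6}}{12}, and B = -1 - A = - \frac{7 \sqrt{6}}{12} - \frac{1}{2}.
So x(n) = \left(- \frac{1}{2} + \frac{7 \sqrt{6}}{12}\right)\left(\sqrt{6} + 3\right)^n + \left(- \frac{7 \sqrt{6}}{12} - \frac{1}{2}\right)\left(3 - \sqrt{6}\right)^n.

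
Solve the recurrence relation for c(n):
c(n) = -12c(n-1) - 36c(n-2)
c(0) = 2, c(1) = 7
Characteristic equation: x² + 12x + 36 = 0, which is (x - (-6))².
Repeated root r = -6.
General solution: c(n) = (A + Bn)·(-6)^n.
From c(0) = 2: A = 2.
From c(1) = 7: (A + B)·(-6) = 7 ⇒ B = - \frac{19}{6}.
So c(n) = \left(2 - \frac{19 n}{6}\right) \cdot (-6)^n.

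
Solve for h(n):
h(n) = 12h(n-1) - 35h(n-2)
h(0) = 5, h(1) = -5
Characteristic equation: x² - 12x + 35 = 0, which factors as (x - (5))(x - (7)) = 0.
Roots r₁ = 5, r₂ = 7 (distinct).
General solution: h(n) = A·(5)^n + B·(7)^n.
From h(0) = 5: A + B = 5.
From h(1) = -5: 5A + 7B = -5.
Solving: A = 20, B = -15.
So h(n) = 20 \cdot 5^{n} - 15 \cdot 7^{n}.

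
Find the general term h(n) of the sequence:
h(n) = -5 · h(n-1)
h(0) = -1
Pure geometric recurrence with ratio -5.
By induction h(n) = h(0) · (-5)^n = - \left(-5\right)^{n}.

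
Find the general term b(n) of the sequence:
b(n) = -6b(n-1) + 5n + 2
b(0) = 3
First-order linear with linear forcing.
Homogeneous solution: b_h(n) = A·(-6)^n.
Try particular b_p(n) = pn + q. Substituting:
  pn + q = -6(p(n-1) + q) + 5n + 2.
Matching the n-coefficient: p = -6p + 5 ⇒ p = \frac{5}{7}.
Matching constants: q = 6p - 6q + 2 ⇒ q = \frac{44}{49}.
General: b(n) = A·(-6)^n + \frac{5 n}{7} + \frac{44}{49}.
Apply b(0) = 3: A + \frac{44}{49} = 3 ⇒ A = \frac{103}{49}.
So b(n) = \frac{103 \left(-6\right)^{n}}{49} + \frac{5 n}{7} + \frac{44}{49}.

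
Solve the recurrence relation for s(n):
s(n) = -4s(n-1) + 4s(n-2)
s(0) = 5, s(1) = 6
Characteristic equation: x² + 4x - 4 = 0.
Discriminant Δ = (-4)² + 4·(4) = 32.
Roots r₁,₂ = (-4 ± √32)/2, so r₁ = -2 + 2 \sqrt{2}, r₂ = - 2 \sqrt{2} - 2.
General solution: s(n) = A·r₁^n + B·r₂^n.
From the initial conditions, A + B = 5 and r₁A + r₂B = 6.
Since r₁ - r₂ = √32: A = (6 - (5)r₂)/√32 = \frac{5}{2} + 2 \sqrt{2}, and B = 5 - A = \frac{5}{2} - 2 \sqrt{2}.
So s(n) = \left(\frac{5}{2} + 2 \sqrt{2}\right)\left(-2 + 2 \sqrt{2}\right)^n + \left(\frac{5}{2} - 2 \sqrt{2}\right)\left(- 2 \sqrt{2} - 2\right)^n.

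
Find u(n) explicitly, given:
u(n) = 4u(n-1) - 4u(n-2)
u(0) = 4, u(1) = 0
Characteristic equation: x² - 4x + 4 = 0, which is (x - (2))².
Repeated root r = 2.
General solution: u(n) = (A + Bn)·(2)^n.
From u(0) = 4: A = 4.
From u(1) = 0: (A + B)·(2) = 0 ⇒ B = -4.
So u(n) = \left(4 - 4 n\right) \cdot (2)^n.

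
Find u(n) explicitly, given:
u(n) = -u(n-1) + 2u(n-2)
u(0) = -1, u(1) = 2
Characteristic equation: x² + x - 2 = 0, which factors as (x - (-2))(x - (1)) = 0.
Roots r₁ = -2, r₂ = 1 (distinct).
General solution: u(n) = A·(-2)^n + B·(1)^n.
From u(0) = -1: A + B = -1.
From u(1) = 2: -2A + B = 2.
Solving: A = -1, B = 0.
So u(n) = - \left(-2\right)^{n}.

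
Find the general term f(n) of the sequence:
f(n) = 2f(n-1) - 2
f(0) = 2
First-order linear non-homogeneous.
Homogeneous solution: f_h(n) = A·(2)^n.
Try constant particular solution f_p = K: K = 2K - 2 ⇒ K = 2.
General: f(n) = A·(2)^n + 2.
Apply f(0) = 2: A + 2 = 2 ⇒ A = 0.
So f(n) = 2.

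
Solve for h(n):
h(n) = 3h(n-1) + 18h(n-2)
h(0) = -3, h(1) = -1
Characteristic equation: x² - 3x - 18 = 0, which factors as (x - (6))(x - (-3)) = 0.
Roots r₁ = 6, r₂ = -3 (distinct).
General solution: h(n) = A·(6)^n + B·(-3)^n.
From h(0) = -3: A + B = -3.
From h(1) = -1: 6A - 3B = -1.
Solving: A = - \frac{10}{9}, B = - \frac{17}{9}.
So h(n) = - \frac{17 \left(-3\right)^{n}}{9} - \frac{10 \cdot 6^{n}}{9}.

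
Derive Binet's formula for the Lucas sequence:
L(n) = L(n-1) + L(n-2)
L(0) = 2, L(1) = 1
This is the Lucas sequence.
Characteristic equation: x² - x - 1 = 0; roots r₁ = \frac{1}{2} + \frac{\sqrt{5}}{2}, r₂ = \frac{1}{2} - \frac{\sqrt{5}}{2}.
General: L(n) = A·r₁^n + B·r₂^n. Solving with L(0)=2, L(1)=1 gives A = 1, B = 1.
So L(n) = 2^{- n} \left(\left(1 - \sqrt{5}\right)^{n} + \left(1 + \sqrt{5}\right)^{n}\right).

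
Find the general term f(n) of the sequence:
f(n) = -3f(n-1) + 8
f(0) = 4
First-order linear non-homogeneous.
Homogeneous solution: f_h(n) = A·(-3)^n.
Try constant particular solution f_p = K: K = -3K + 8 ⇒ K = 2.
General: f(n) = A·(-3)^n + 2.
Apply f(0) = 4: A + 2 = 4 ⇒ A = 2.
So f(n) = 2 \left(-3\right)^{n} + 2.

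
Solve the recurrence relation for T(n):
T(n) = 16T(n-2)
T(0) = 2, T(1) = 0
Characteristic equation: x² - 16 = 0, which factors as (x - (4))(x - (-4)) = 0.
Roots r₁ = 4, r₂ = -4 (distinct).
General solution: T(n) = A·(4)^n + B·(-4)^n.
From T(0) = 2: A + B = 2.
From T(1) = 0: 4A - 4B = 0.
Solving: A = 1, B = 1.
So T(n) = \left(-4\right)^{n} + 4^{n}.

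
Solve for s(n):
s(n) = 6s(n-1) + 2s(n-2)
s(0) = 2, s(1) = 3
Characteristic equation: x² - 6x - 2 = 0.
Discriminant Δ = (6)² + 4·(2) = 44.
Roots r₁,₂ = (6 ± √44)/2, so r₁ = 3 + \sqrt{11}, r₂ = 3 - \sqrt{11}.
General solution: s(n) = A·r₁^n + B·r₂^n.
From the initial conditions, A + B = 2 and r₁A + r₂B = 3.
Since r₁ - r₂ = √44: A = (3 - (2)r₂)/√44 = 1 - \frac{3 \sqrt{11}}{22}, and B = 2 - A = \frac{3 \sqrt{11}}{22} + 1.
So s(n) = \left(1 - \frac{3 \sqrt{11}}{22}\right)\left(3 + \sqrt{11}\right)^n + \left(\frac{3 \sqrt{11}}{22} + 1\right)\left(3 - \sqrt{11}\right)^n.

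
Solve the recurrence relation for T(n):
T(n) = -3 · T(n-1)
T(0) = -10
Pure geometric recurrence with ratio -3.
By induction T(n) = T(0) · (-3)^n = - 10 \left(-3\right)^{n}.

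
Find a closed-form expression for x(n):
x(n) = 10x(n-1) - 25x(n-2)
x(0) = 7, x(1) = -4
Characteristic equation: x² - 10x + 25 = 0, which is (x - (5))².
Repeated root r = 5.
General solution: x(n) = (A + Bn)·(5)^n.
From x(0) = 7: A = 7.
From x(1) = -4: (A + B)·(5) = -4 ⇒ B = - \frac{39}{5}.
So x(n) = \left(7 - \frac{39 n}{5}\right) \cdot (5)^n.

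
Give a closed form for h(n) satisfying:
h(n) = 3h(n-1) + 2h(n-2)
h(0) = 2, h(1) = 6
Characteristic equation: x² - 3x - 2 = 0.
Discriminant Δ = (3)² + 4·(2) = 17.
Roots r₁,₂ = (3 ± √17)/2, so r₁ = \frac{3}{2} + \frac{\sqrt{17}}{2}, r₂ = \frac{3}{2} - \frac{\sqrt{17}}{2}.
General solution: h(n) = A·r₁^n + B·r₂^n.
From the initial conditions, A + B = 2 and r₁A + r₂B = 6.
Since r₁ - r₂ = √17: A = (6 - (2)r₂)/√17 = \frac{3 \sqrt{17}}{17} + 1, and B = 2 - A = 1 - \frac{3 \sqrt{17}}{17}.
So h(n) = \left(\frac{3 \sqrt{17}}{17} + 1\right)\left(\frac{3}{2} + \frac{\sqrt{17}}{2}\right)^n + \left(1 - \frac{3 \sqrt{17}}{17}\right)\left(\frac{3}{2} - \frac{\sqrt{17}}{2}\right)^n.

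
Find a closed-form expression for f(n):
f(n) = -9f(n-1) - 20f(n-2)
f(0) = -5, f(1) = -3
Characteristic equation: x² + 9x + 20 = 0, which factors as (x - (-4))(x - (-5)) = 0.
Roots r₁ = -4, r₂ = -5 (distinct).
General solution: f(n) = A·(-4)^n + B·(-5)^n.
From f(0) = -5: A + B = -5.
From f(1) = -3: -4A - 5B = -3.
Solving: A = -28, B = 23.
So f(n) = - 28 \left(-4\right)^{n} + 23 \left(-5\right)^{n}.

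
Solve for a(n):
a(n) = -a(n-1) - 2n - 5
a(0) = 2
First-order linear with linear forcing.
Homogeneous solution: a_h(n) = A·(-1)^n.
Try particular a_p(n) = pn + q. Substituting:
  pn + q = -(p(n-1) + q) - 2n - 5.
Matching the n-coefficient: p = -p - 2 ⇒ p = -1.
Matching constants: q = p - q - 5 ⇒ q = -3.
General: a(n) = A·(-1)^n - n - 3.
Apply a(0) = 2: A - 3 = 2 ⇒ A = 5.
So a(n) = 5 \left(-1\right)^{n} - n - 3.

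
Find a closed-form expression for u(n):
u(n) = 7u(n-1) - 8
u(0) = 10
First-order linear non-homogeneous.
Homogeneous solution: u_h(n) = A·(7)^n.
Try constant particular solution u_p = K: K = 7K - 8 ⇒ K = \frac{4}{3}.
General: u(n) = A·(7)^n + \frac{4}{3}.
Apply u(0) = 10: A + \frac{4}{3} = 10 ⇒ A = \frac{26}{3}.
So u(n) = \frac{26 \cdot 7^{n}}{3} + \frac{4}{3}.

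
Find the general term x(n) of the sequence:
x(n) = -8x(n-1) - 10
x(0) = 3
First-order linear non-homogeneous.
Homogeneous solution: x_h(n) = A·(-8)^n.
Try constant particular solution x_p = K: K = -8K - 10 ⇒ K = - \frac{10}{9}.
General: x(n) = A·(-8)^n - \frac{10}{9}.
Apply x(0) = 3: A - \frac{10}{9} = 3 ⇒ A = \frac{37}{9}.
So x(n) = \frac{37 \left(-8\right)^{n}}{9} - \frac{10}{9}.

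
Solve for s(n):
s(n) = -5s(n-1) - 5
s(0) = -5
First-order linear non-homogeneous.
Homogeneous solution: s_h(n) = A·(-5)^n.
Try constant particular solution s_p = K: K = -5K - 5 ⇒ K = - \frac{5}{6}.
General: s(n) = A·(-5)^n - \frac{5}{6}.
Apply s(0) = -5: A - \frac{5}{6} = -5 ⇒ A = - \frac{25}{6}.
So s(n) = - \frac{25 \left(-5\right)^{n}}{6} - \frac{5}{6}.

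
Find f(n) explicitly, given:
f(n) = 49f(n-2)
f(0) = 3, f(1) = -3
Characteristic equation: x² - 49 = 0, which factors as (x - (-7))(x - (7)) = 0.
Roots r₁ = -7, r₂ = 7 (distinct).
General solution: f(n) = A·(-7)^n + B·(7)^n.
From f(0) = 3: A + B = 3.
From f(1) = -3: -7A + 7B = -3.
Solving: A = \frac{12}{7}, B = \frac{9}{7}.
So f(n) = \frac{12 \left(-7\right)^{n}}{7} + \frac{9 \cdot 7^{n}}{7}.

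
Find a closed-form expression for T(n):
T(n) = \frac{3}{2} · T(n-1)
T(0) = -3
Pure geometric recurrence with ratio \frac{3}{2}.
By induction T(n) = T(0) · (\frac{3}{2})^n = - 3 \left(\frac{3}{2}\right)^{n}.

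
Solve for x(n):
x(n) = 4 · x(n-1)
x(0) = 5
Pure geometric recurrence with ratio 4.
By induction x(n) = x(0) · (4)^n = 5 \cdot 4^{n}.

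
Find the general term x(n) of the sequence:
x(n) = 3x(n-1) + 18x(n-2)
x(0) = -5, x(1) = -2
Characteristic equation: x² - 3x - 18 = 0, which factors as (x - (6))(x - (-3)) = 0.
Roots r₁ = 6, r₂ = -3 (distinct).
General solution: x(n) = A·(6)^n + B·(-3)^n.
From x(0) = -5: A + B = -5.
From x(1) = -2: 6A - 3B = -2.
Solving: A = - \frac{17}{9}, B = - \frac{28}{9}.
So x(n) = - \frac{28 \left(-3\right)^{n}}{9} - \frac{17 \cdot 6^{n}}{9}.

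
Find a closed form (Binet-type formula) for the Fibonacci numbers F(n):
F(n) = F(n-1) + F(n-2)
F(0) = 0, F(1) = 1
This is the Fibonacci sequence.
Characteristic equation: x² - x - 1 = 0; roots r₁ = \frac{1}{2} + \frac{\sqrt{5}}{2}, r₂ = \frac{1}{2} - \frac{\sqrt{5}}{2}.
General: F(n) = A·r₁^n + B·r₂^n. Solving with F(0)=0, F(1)=1 gives A = \frac{\sqrt{5}}{5}, B = - \frac{\sqrt{5}}{5}.
So F(n) = \frac{2^{- n} \sqrt{5} \left(- \left(1 - \sqrt{5}\right)^{n} + \left(1 + \sqrt{5}\right)^{n}\right)}{5}.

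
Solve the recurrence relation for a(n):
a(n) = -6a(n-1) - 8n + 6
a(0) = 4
First-order linear with linear forcing.
Homogeneous solution: a_h(n) = A·(-6)^n.
Try particular a_p(n) = pn + q. Substituting:
  pn + q = -6(p(n-1) + q) - 8n + 6.
Matching the n-coefficient: p = -6p - 8 ⇒ p = - \frac{8}{7}.
Matching constants: q = 6p - 6q + 6 ⇒ q = - \frac{6}{49}.
General: a(n) = A·(-6)^n - \frac{8 n}{7} - \frac{6}{49}.
Apply a(0) = 4: A - \frac{6}{49} = 4 ⇒ A = \frac{202}{49}.
So a(n) = \frac{202 \left(-6\right)^{n}}{49} - \frac{8 n}{7} - \frac{6}{49}.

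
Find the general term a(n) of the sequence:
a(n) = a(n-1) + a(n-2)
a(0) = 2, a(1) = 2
Characteristic equation: x² - x - 1 = 0.
Discriminant Δ = (1)² + 4·(1) = 5.
Roots r₁,₂ = (1 ± √5)/2, so r₁ = \frac{1}{2} + \frac{\sqrt{5}}{2}, r₂ = \frac{1}{2} - \frac{\sqrt{5}}{2}.
General solution: a(n) = A·r₁^n + B·r₂^n.
From the initial conditions, A + B = 2 and r₁A + r₂B = 2.
Since r₁ - r₂ = √5: A = (2 - (2)r₂)/√5 = \frac{\sqrt{5}}{5} + 1, and B = 2 - A = 1 - \frac{\sqrt{5}}{5}.
So a(n) = \left(\frac{\sqrt{5}}{5} + 1\right)\left(\frac{1}{2} + \frac{\sqrt{5}}{2}\right)^n + \left(1 - \frac{\sqrt{5}}{5}\right)\left(\frac{1}{2} - \frac{\sqrt{5}}{2}\right)^n.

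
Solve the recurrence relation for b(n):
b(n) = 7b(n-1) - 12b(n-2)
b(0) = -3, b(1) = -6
Characteristic equation: x² - 7x + 12 = 0, which factors as (x - (3))(x - (4)) = 0.
Roots r₁ = 3, r₂ = 4 (distinct).
General solution: b(n) = A·(3)^n + B·(4)^n.
From b(0) = -3: A + B = -3.
From b(1) = -6: 3A + 4B = -6.
Solving: A = -6, B = 3.
So b(n) = - 6 \cdot 3^{n} + 3 \cdot 4^{n}.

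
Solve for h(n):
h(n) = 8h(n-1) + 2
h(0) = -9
First-order linear non-homogeneous.
Homogeneous solution: h_h(n) = A·(8)^n.
Try constant particular solution h_p = K: K = 8K + 2 ⇒ K = - \frac{2}{7}.
General: h(n) = A·(8)^n - \frac{2}{7}.
Apply h(0) = -9: A - \frac{2}{7} = -9 ⇒ A = - \frac{61}{7}.
So h(n) = - \frac{61 \cdot 8^{n}}{7} - \frac{2}{7}.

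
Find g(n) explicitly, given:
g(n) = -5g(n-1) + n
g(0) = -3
First-order linear with linear forcing.
Homogeneous solution: g_h(n) = A·(-5)^n.
Try particular g_p(n) = pn + q. Substituting:
  pn + q = -5(p(n-1) + q) + n.
Matching the n-coefficient: p = -5p + 1 ⇒ p = \frac{1}{6}.
Matching constants: q = 5p - 5q ⇒ q = \frac{5}{36}.
General: g(n) = A·(-5)^n + \frac{n}{6} + \frac{5}{36}.
Apply g(0) = -3: A + \frac{5}{36} = -3 ⇒ A = - \frac{113}{36}.
So g(n) = - \frac{113 \left(-5\right)^{n}}{36} + \frac{n}{6} + \frac{5}{36}.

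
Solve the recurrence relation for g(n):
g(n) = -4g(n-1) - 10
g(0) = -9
First-order linear non-homogeneous.
Homogeneous solution: g_h(n) = A·(-4)^n.
Try constant particular solution g_p = K: K = -4K - 10 ⇒ K = -2.
General: g(n) = A·(-4)^n - 2.
Apply g(0) = -9: A - 2 = -9 ⇒ A = -7.
So g(n) = - 7 \left(-4\right)^{n} - 2.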